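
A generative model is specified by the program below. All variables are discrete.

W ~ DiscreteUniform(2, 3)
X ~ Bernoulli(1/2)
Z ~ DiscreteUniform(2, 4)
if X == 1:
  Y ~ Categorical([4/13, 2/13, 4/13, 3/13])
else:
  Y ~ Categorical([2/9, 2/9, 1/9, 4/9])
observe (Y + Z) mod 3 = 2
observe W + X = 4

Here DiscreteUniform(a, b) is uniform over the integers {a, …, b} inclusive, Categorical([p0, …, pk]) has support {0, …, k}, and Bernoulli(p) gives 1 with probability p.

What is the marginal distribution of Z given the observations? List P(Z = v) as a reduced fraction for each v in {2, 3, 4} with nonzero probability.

P(Z=2) = 7/13, P(Z=3) = 4/13, P(Z=4) = 2/13

Enumerate traces; 4 have nonzero weight after conditioning:
  (W=3, X=1, Z=2, Y=0) weight 1/39
  (W=3, X=1, Z=2, Y=3) weight 1/52
  (W=3, X=1, Z=3, Y=2) weight 1/39
  (W=3, X=1, Z=4, Y=1) weight 1/78
Group by Z:
  weight(Z=2) = 7/156
  weight(Z=3) = 1/39
  weight(Z=4) = 1/78
Total weight = 7/156 + 1/39 + 1/78 = 1/12
P(Z=2 | obs) = 7/156 / 1/12 = 7/13
P(Z=3 | obs) = 1/39 / 1/12 = 4/13
P(Z=4 | obs) = 1/78 / 1/12 = 2/13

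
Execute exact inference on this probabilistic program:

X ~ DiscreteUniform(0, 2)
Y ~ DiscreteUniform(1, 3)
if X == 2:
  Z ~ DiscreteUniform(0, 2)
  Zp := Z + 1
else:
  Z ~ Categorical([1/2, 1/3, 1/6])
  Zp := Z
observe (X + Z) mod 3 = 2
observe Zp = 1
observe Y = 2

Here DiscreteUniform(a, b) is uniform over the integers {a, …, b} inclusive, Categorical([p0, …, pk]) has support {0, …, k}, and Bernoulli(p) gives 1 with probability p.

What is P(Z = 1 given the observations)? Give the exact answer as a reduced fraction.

P(Z = 1 | obs) = 1/2

Enumerate traces; 2 have nonzero weight after conditioning:
  (X=1, Y=2, Z=1) weight 1/27
  (X=2, Y=2, Z=0) weight 1/27
Group by Z:
  weight(Z=0) = 1/27
  weight(Z=1) = 1/27
Total weight = 1/27 + 1/27 = 2/27
P(Z=0 | obs) = 1/27 / 2/27 = 1/2
P(Z=1 | obs) = 1/27 / 2/27 = 1/2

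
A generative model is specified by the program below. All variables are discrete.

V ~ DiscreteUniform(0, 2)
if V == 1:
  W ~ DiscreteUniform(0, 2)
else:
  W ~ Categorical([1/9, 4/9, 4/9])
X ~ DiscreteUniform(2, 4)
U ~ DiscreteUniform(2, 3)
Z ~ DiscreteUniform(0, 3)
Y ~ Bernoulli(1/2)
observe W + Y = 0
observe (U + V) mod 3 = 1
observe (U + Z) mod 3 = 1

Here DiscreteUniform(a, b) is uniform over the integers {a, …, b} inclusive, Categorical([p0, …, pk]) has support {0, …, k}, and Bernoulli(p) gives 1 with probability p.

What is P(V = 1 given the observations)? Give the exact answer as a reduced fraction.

Enumerate traces; 6 have nonzero weight after conditioning:
  (V=1, W=0, X=2, U=3, Z=1, Y=0) weight 1/432
  (V=1, W=0, X=3, U=3, Z=1, Y=0) weight 1/432
  (V=1, W=0, X=4, U=3, Z=1, Y=0) weight 1/432
  (V=2, W=0, X=2, U=2, Z=2, Y=0) weight 1/1296
  (V=2, W=0, X=3, U=2, Z=2, Y=0) weight 1/1296
  (V=2, W=0, X=4, U=2, Z=2, Y=0) weight 1/1296
Group by V:
  weight(V=1) = 1/144
  weight(V=2) = 1/432
Total weight = 1/144 + 1/432 = 1/108
P(V=1 | obs) = 1/144 / 1/108 = 3/4
P(V=2 | obs) = 1/432 / 1/108 = 1/4

P(V = 1 | obs) = 3/4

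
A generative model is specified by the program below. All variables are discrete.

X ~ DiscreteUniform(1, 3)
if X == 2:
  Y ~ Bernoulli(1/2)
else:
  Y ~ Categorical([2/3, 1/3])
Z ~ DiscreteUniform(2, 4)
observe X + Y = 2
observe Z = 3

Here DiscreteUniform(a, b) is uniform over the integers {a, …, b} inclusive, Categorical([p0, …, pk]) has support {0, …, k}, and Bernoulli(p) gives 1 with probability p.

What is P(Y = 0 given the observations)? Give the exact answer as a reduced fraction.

Enumerate traces; 2 have nonzero weight after conditioning:
  (X=1, Y=1, Z=3) weight 1/27
  (X=2, Y=0, Z=3) weight 1/18
Group by Y:
  weight(Y=0) = 1/18
  weight(Y=1) = 1/27
Total weight = 1/18 + 1/27 = 5/54
P(Y=0 | obs) = 1/18 / 5/54 = 3/5
P(Y=1 | obs) = 1/27 / 5/54 = 2/5

P(Y = 0 | obs) = 3/5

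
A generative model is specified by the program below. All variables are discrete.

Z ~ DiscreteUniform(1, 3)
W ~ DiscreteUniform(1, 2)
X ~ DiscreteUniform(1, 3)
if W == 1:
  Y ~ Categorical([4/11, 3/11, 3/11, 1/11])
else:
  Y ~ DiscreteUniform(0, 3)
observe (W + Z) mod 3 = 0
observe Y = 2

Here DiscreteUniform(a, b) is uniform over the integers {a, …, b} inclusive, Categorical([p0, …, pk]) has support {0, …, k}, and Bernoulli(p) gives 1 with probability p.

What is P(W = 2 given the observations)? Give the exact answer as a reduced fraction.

P(W = 2 | obs) = 11/23

Enumerate traces; 6 have nonzero weight after conditioning:
  (Z=1, W=2, X=1, Y=2) weight 1/72
  (Z=1, W=2, X=2, Y=2) weight 1/72
  (Z=1, W=2, X=3, Y=2) weight 1/72
  (Z=2, W=1, X=1, Y=2) weight 1/66
  (Z=2, W=1, X=2, Y=2) weight 1/66
  (Z=2, W=1, X=3, Y=2) weight 1/66
Group by W:
  weight(W=1) = 1/22
  weight(W=2) = 1/24
Total weight = 1/22 + 1/24 = 23/264
P(W=1 | obs) = 1/22 / 23/264 = 12/23
P(W=2 | obs) = 1/24 / 23/264 = 11/23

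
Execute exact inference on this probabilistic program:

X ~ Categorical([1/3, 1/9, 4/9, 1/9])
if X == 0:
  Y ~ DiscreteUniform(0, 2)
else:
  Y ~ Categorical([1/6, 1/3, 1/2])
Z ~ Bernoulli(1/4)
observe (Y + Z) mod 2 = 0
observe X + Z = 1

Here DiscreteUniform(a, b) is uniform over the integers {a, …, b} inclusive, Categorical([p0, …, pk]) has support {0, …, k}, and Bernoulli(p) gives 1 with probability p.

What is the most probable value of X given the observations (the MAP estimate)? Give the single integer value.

Enumerate traces; 3 have nonzero weight after conditioning:
  (X=0, Y=1, Z=1) weight 1/36
  (X=1, Y=0, Z=0) weight 1/72
  (X=1, Y=2, Z=0) weight 1/24
Group by X:
  weight(X=0) = 1/36
  weight(X=1) = 1/18
Total weight = 1/36 + 1/18 = 1/12
P(X=0 | obs) = 1/36 / 1/12 = 1/3
P(X=1 | obs) = 1/18 / 1/12 = 2/3
argmax = 1

argmax_v P(X = v | obs) = 1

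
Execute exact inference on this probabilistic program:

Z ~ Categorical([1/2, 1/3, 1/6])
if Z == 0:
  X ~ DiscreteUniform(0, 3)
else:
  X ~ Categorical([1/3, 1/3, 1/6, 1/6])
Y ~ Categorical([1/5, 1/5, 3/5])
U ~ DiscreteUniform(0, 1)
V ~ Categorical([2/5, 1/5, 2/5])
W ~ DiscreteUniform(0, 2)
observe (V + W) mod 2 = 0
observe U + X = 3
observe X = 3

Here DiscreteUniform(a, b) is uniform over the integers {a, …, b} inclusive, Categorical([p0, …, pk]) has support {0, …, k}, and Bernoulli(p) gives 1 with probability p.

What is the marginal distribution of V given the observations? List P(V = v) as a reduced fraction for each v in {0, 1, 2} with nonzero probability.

Enumerate traces; 45 have nonzero weight after conditioning:
  (Z=0, X=3, Y=0, U=0, V=0, W=0) weight 1/600
  (Z=0, X=3, Y=0, U=0, V=0, W=2) weight 1/600
  (Z=0, X=3, Y=0, U=0, V=1, W=1) weight 1/1200
  (Z=0, X=3, Y=0, U=0, V=2, W=0) weight 1/600
  (Z=0, X=3, Y=0, U=0, V=2, W=2) weight 1/600
  (Z=0, X=3, Y=1, U=0, V=0, W=0) weight 1/600
  (Z=0, X=3, Y=1, U=0, V=0, W=2) weight 1/600
  (Z=0, X=3, Y=1, U=0, V=1, W=1) weight 1/1200
  … 37 more
Group by V:
  weight(V=0) = 1/36
  weight(V=1) = 1/144
  weight(V=2) = 1/36
Total weight = 1/36 + 1/144 + 1/36 = 1/16
P(V=0 | obs) = 1/36 / 1/16 = 4/9
P(V=1 | obs) = 1/144 / 1/16 = 1/9
P(V=2 | obs) = 1/36 / 1/16 = 4/9

P(V=0) = 4/9, P(V=1) = 1/9, P(V=2) = 4/9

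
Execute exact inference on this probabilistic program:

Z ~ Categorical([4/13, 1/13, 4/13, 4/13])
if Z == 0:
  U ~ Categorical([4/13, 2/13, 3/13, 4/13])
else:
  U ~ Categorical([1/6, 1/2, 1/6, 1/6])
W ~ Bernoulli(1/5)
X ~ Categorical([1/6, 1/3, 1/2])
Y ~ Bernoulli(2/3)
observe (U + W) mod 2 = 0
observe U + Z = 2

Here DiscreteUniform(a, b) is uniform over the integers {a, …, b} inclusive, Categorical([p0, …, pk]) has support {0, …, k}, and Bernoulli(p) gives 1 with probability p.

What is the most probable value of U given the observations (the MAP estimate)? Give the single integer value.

argmax_v P(U = v | obs) = 2

Enumerate traces; 18 have nonzero weight after conditioning:
  (Z=0, U=2, W=0, X=0, Y=0) weight 8/2535
  (Z=0, U=2, W=0, X=0, Y=1) weight 16/2535
  (Z=0, U=2, W=0, X=1, Y=0) weight 16/2535
  (Z=0, U=2, W=0, X=1, Y=1) weight 32/2535
  (Z=0, U=2, W=0, X=2, Y=0) weight 8/845
  (Z=0, U=2, W=0, X=2, Y=1) weight 16/845
  (Z=1, U=1, W=1, X=0, Y=0) weight 1/2340
  (Z=1, U=1, W=1, X=0, Y=1) weight 1/1170
  (Z=2, U=0, W=0, X=0, Y=0) weight 4/1755
  … 9 more
Group by U:
  weight(U=0) = 8/195
  weight(U=1) = 1/130
  weight(U=2) = 48/845
Total weight = 8/195 + 1/130 + 48/845 = 107/1014
P(U=0 | obs) = 8/195 / 107/1014 = 208/535
P(U=1 | obs) = 1/130 / 107/1014 = 39/535
P(U=2 | obs) = 48/845 / 107/1014 = 288/535
argmax = 2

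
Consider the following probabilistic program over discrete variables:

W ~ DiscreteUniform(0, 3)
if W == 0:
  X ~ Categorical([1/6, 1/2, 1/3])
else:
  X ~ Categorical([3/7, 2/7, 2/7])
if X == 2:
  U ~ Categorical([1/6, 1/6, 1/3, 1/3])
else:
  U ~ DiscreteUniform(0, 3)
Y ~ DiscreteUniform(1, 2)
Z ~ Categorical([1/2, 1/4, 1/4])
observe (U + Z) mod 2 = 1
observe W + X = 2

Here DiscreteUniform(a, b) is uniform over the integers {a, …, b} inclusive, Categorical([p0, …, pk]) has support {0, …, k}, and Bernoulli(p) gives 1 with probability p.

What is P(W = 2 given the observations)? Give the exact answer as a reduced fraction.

Enumerate traces; 36 have nonzero weight after conditioning:
  (W=0, X=2, U=0, Y=1, Z=1) weight 1/576
  (W=0, X=2, U=0, Y=2, Z=1) weight 1/576
  (W=0, X=2, U=1, Y=1, Z=0) weight 1/288
  (W=0, X=2, U=1, Y=1, Z=2) weight 1/576
  (W=0, X=2, U=1, Y=2, Z=0) weight 1/288
  (W=0, X=2, U=1, Y=2, Z=2) weight 1/576
  (W=0, X=2, U=2, Y=1, Z=1) weight 1/288
  (W=0, X=2, U=2, Y=2, Z=1) weight 1/288
  (W=1, X=1, U=0, Y=1, Z=1) weight 1/448
  (W=2, X=0, U=0, Y=1, Z=1) weight 3/896
  … 26 more
Group by W:
  weight(W=0) = 1/24
  weight(W=1) = 1/28
  weight(W=2) = 3/56
Total weight = 1/24 + 1/28 + 3/56 = 11/84
P(W=0 | obs) = 1/24 / 11/84 = 7/22
P(W=1 | obs) = 1/28 / 11/84 = 3/11
P(W=2 | obs) = 3/56 / 11/84 = 9/22

P(W = 2 | obs) = 9/22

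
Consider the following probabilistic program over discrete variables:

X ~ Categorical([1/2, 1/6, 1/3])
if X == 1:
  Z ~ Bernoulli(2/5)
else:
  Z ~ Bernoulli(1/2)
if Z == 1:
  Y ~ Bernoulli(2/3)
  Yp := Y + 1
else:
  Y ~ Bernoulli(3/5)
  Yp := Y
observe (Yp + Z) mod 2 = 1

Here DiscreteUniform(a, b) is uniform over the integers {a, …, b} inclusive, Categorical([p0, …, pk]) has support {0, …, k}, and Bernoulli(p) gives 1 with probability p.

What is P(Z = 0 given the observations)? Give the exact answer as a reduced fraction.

P(Z = 0 | obs) = 279/569

Enumerate traces; 6 have nonzero weight after conditioning:
  (X=0, Z=0, Y=1) weight 3/20
  (X=0, Z=1, Y=1) weight 1/6
  (X=1, Z=0, Y=1) weight 3/50
  (X=1, Z=1, Y=1) weight 2/45
  (X=2, Z=0, Y=1) weight 1/10
  (X=2, Z=1, Y=1) weight 1/9
Group by Z:
  weight(Z=0) = 31/100
  weight(Z=1) = 29/90
Total weight = 31/100 + 29/90 = 569/900
P(Z=0 | obs) = 31/100 / 569/900 = 279/569
P(Z=1 | obs) = 29/90 / 569/900 = 290/569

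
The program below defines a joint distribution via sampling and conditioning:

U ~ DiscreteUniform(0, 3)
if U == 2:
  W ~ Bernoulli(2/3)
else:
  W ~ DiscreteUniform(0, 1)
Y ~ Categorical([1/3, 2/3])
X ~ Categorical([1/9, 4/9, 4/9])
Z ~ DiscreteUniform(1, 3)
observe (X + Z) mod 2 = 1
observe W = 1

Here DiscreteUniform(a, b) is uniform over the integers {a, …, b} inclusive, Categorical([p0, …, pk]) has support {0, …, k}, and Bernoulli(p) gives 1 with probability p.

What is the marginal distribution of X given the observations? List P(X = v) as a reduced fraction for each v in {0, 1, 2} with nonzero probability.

Enumerate traces; 40 have nonzero weight after conditioning:
  (U=0, W=1, Y=0, X=0, Z=1) weight 1/648
  (U=0, W=1, Y=0, X=0, Z=3) weight 1/648
  (U=0, W=1, Y=0, X=1, Z=2) weight 1/162
  (U=0, W=1, Y=0, X=2, Z=1) weight 1/162
  (U=0, W=1, Y=0, X=2, Z=3) weight 1/162
  (U=0, W=1, Y=1, X=0, Z=1) weight 1/324
  (U=0, W=1, Y=1, X=0, Z=3) weight 1/324
  (U=0, W=1, Y=1, X=1, Z=2) weight 1/81
  … 32 more
Group by X:
  weight(X=0) = 13/324
  weight(X=1) = 13/162
  weight(X=2) = 13/81
Total weight = 13/324 + 13/162 + 13/81 = 91/324
P(X=0 | obs) = 13/324 / 91/324 = 1/7
P(X=1 | obs) = 13/162 / 91/324 = 2/7
P(X=2 | obs) = 13/81 / 91/324 = 4/7

P(X=0) = 1/7, P(X=1) = 2/7, P(X=2) = 4/7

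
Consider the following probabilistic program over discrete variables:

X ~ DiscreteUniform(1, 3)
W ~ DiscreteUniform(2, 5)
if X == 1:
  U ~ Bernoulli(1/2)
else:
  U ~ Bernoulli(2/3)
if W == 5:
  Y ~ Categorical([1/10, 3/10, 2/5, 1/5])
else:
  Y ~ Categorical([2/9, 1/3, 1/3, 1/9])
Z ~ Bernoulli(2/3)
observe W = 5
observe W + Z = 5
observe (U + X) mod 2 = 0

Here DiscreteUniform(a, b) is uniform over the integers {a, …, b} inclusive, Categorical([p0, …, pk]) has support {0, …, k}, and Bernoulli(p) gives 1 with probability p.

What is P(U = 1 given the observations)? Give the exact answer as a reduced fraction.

Enumerate traces; 12 have nonzero weight after conditioning:
  (X=1, W=5, U=1, Y=0, Z=0) weight 1/720
  (X=1, W=5, U=1, Y=1, Z=0) weight 1/240
  (X=1, W=5, U=1, Y=2, Z=0) weight 1/180
  (X=1, W=5, U=1, Y=3, Z=0) weight 1/360
  (X=2, W=5, U=0, Y=0, Z=0) weight 1/1080
  (X=2, W=5, U=0, Y=1, Z=0) weight 1/360
  (X=2, W=5, U=0, Y=2, Z=0) weight 1/270
  (X=2, W=5, U=0, Y=3, Z=0) weight 1/540
  … 4 more
Group by U:
  weight(U=0) = 1/108
  weight(U=1) = 7/216
Total weight = 1/108 + 7/216 = 1/24
P(U=0 | obs) = 1/108 / 1/24 = 2/9
P(U=1 | obs) = 7/216 / 1/24 = 7/9

P(U = 1 | obs) = 7/9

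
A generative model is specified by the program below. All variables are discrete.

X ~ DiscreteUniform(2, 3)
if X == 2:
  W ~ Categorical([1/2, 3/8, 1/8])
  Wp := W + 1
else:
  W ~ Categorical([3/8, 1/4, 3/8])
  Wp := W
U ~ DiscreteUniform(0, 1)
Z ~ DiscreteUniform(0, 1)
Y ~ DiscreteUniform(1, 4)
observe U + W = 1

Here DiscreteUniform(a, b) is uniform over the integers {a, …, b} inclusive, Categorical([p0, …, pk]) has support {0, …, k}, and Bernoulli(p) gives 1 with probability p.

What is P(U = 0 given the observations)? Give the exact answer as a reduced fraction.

Enumerate traces; 32 have nonzero weight after conditioning:
  (X=2, W=0, U=1, Z=0, Y=1) weight 1/64
  (X=2, W=0, U=1, Z=0, Y=2) weight 1/64
  (X=2, W=0, U=1, Z=0, Y=3) weight 1/64
  (X=2, W=0, U=1, Z=0, Y=4) weight 1/64
  (X=2, W=0, U=1, Z=1, Y=1) weight 1/64
  (X=2, W=0, U=1, Z=1, Y=2) weight 1/64
  (X=2, W=0, U=1, Z=1, Y=3) weight 1/64
  (X=2, W=0, U=1, Z=1, Y=4) weight 1/64
  (X=2, W=1, U=0, Z=0, Y=1) weight 3/256
  … 23 more
Group by U:
  weight(U=0) = 5/32
  weight(U=1) = 7/32
Total weight = 5/32 + 7/32 = 3/8
P(U=0 | obs) = 5/32 / 3/8 = 5/12
P(U=1 | obs) = 7/32 / 3/8 = 7/12

P(U = 0 | obs) = 5/12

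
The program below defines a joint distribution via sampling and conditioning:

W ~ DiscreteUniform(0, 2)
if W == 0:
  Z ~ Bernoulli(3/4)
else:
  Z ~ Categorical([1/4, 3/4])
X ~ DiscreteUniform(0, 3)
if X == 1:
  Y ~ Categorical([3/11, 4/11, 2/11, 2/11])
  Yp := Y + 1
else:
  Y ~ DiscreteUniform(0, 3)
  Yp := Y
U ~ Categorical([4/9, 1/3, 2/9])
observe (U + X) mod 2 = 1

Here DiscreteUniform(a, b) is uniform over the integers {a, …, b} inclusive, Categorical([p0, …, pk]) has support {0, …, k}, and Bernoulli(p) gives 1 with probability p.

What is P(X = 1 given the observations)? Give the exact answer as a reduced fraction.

Enumerate traces; 144 have nonzero weight after conditioning:
  (W=0, Z=0, X=0, Y=0, U=1) weight 1/576
  (W=0, Z=0, X=0, Y=1, U=1) weight 1/576
  (W=0, Z=0, X=0, Y=2, U=1) weight 1/576
  (W=0, Z=0, X=0, Y=3, U=1) weight 1/576
  (W=0, Z=0, X=1, Y=0, U=0) weight 1/396
  (W=0, Z=0, X=1, Y=0, U=2) weight 1/792
  (W=0, Z=0, X=1, Y=1, U=0) weight 1/297
  (W=0, Z=0, X=1, Y=1, U=2) weight 1/594
  (W=0, Z=0, X=2, Y=0, U=1) weight 1/576
  (W=0, Z=0, X=3, Y=0, U=0) weight 1/432
  … 134 more
Group by X:
  weight(X=0) = 1/12
  weight(X=1) = 1/6
  weight(X=2) = 1/12
  weight(X=3) = 1/6
Total weight = 1/12 + 1/6 + 1/12 + 1/6 = 1/2
P(X=0 | obs) = 1/12 / 1/2 = 1/6
P(X=1 | obs) = 1/6 / 1/2 = 1/3
P(X=2 | obs) = 1/12 / 1/2 = 1/6
P(X=3 | obs) = 1/6 / 1/2 = 1/3

P(X = 1 | obs) = 1/3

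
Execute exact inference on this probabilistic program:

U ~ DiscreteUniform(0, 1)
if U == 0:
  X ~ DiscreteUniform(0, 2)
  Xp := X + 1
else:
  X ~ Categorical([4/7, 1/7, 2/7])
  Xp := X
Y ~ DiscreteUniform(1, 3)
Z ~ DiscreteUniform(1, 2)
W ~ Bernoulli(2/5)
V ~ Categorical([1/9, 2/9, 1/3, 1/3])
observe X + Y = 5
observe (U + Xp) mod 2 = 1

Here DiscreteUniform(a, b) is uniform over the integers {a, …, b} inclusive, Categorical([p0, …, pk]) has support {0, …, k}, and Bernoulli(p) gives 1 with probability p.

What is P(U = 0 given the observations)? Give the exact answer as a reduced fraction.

Enumerate traces; 32 have nonzero weight after conditioning:
  (U=0, X=2, Y=3, Z=1, W=0, V=0) weight 1/540
  (U=0, X=2, Y=3, Z=1, W=0, V=1) weight 1/270
  (U=0, X=2, Y=3, Z=1, W=0, V=2) weight 1/180
  (U=0, X=2, Y=3, Z=1, W=0, V=3) weight 1/180
  (U=0, X=2, Y=3, Z=1, W=1, V=0) weight 1/810
  (U=0, X=2, Y=3, Z=1, W=1, V=1) weight 1/405
  (U=0, X=2, Y=3, Z=1, W=1, V=2) weight 1/270
  (U=0, X=2, Y=3, Z=1, W=1, V=3) weight 1/270
  (U=1, X=2, Y=3, Z=1, W=0, V=0) weight 1/630
  … 23 more
Group by U:
  weight(U=0) = 1/18
  weight(U=1) = 1/21
Total weight = 1/18 + 1/21 = 13/126
P(U=0 | obs) = 1/18 / 13/126 = 7/13
P(U=1 | obs) = 1/21 / 13/126 = 6/13

P(U = 0 | obs) = 7/13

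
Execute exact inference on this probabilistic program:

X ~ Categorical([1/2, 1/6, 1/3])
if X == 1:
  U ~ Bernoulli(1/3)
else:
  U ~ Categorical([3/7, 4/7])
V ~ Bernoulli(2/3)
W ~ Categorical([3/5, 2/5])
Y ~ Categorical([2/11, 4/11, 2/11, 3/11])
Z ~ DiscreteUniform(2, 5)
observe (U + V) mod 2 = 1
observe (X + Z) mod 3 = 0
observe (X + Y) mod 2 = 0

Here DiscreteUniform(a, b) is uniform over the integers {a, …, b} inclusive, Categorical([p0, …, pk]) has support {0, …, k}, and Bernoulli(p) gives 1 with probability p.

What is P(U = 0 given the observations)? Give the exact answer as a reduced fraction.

Enumerate traces; 32 have nonzero weight after conditioning:
  (X=0, U=0, V=1, W=0, Y=0, Z=3) weight 3/770
  (X=0, U=0, V=1, W=0, Y=2, Z=3) weight 3/770
  (X=0, U=0, V=1, W=1, Y=0, Z=3) weight 1/385
  (X=0, U=0, V=1, W=1, Y=2, Z=3) weight 1/385
  (X=0, U=1, V=0, W=0, Y=0, Z=3) weight 1/385
  (X=0, U=1, V=0, W=0, Y=2, Z=3) weight 1/385
  (X=0, U=1, V=0, W=1, Y=0, Z=3) weight 2/1155
  (X=0, U=1, V=0, W=1, Y=2, Z=3) weight 2/1155
  … 24 more
Group by U:
  weight(U=0) = 94/2079
  weight(U=1) = 169/8316
Total weight = 94/2079 + 169/8316 = 545/8316
P(U=0 | obs) = 94/2079 / 545/8316 = 376/545
P(U=1 | obs) = 169/8316 / 545/8316 = 169/545

P(U = 0 | obs) = 376/545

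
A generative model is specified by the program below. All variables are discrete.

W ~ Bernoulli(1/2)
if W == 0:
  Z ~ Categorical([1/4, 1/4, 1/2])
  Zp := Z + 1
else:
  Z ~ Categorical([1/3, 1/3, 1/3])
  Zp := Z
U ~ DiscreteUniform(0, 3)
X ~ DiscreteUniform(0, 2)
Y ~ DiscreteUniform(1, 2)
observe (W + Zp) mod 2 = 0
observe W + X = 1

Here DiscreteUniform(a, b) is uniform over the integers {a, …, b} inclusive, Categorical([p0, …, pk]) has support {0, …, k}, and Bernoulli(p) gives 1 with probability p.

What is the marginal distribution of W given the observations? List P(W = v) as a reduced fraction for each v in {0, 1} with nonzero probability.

Enumerate traces; 16 have nonzero weight after conditioning:
  (W=0, Z=1, U=0, X=1, Y=1) weight 1/192
  (W=0, Z=1, U=0, X=1, Y=2) weight 1/192
  (W=0, Z=1, U=1, X=1, Y=1) weight 1/192
  (W=0, Z=1, U=1, X=1, Y=2) weight 1/192
  (W=0, Z=1, U=2, X=1, Y=1) weight 1/192
  (W=0, Z=1, U=2, X=1, Y=2) weight 1/192
  (W=0, Z=1, U=3, X=1, Y=1) weight 1/192
  (W=0, Z=1, U=3, X=1, Y=2) weight 1/192
  (W=1, Z=1, U=0, X=0, Y=1) weight 1/144
  … 7 more
Group by W:
  weight(W=0) = 1/24
  weight(W=1) = 1/18
Total weight = 1/24 + 1/18 = 7/72
P(W=0 | obs) = 1/24 / 7/72 = 3/7
P(W=1 | obs) = 1/18 / 7/72 = 4/7

P(W=0) = 3/7, P(W=1) = 4/7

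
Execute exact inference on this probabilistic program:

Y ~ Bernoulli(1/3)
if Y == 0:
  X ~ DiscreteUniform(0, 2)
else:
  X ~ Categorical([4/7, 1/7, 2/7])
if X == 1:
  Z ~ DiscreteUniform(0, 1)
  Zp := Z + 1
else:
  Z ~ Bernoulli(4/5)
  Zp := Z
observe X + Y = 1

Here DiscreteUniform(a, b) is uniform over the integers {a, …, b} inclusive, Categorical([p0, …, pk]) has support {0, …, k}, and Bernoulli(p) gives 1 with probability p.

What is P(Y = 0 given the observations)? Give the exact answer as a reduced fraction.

P(Y = 0 | obs) = 7/13

Enumerate traces; 4 have nonzero weight after conditioning:
  (Y=0, X=1, Z=0) weight 1/9
  (Y=0, X=1, Z=1) weight 1/9
  (Y=1, X=0, Z=0) weight 4/105
  (Y=1, X=0, Z=1) weight 16/105
Group by Y:
  weight(Y=0) = 2/9
  weight(Y=1) = 4/21
Total weight = 2/9 + 4/21 = 26/63
P(Y=0 | obs) = 2/9 / 26/63 = 7/13
P(Y=1 | obs) = 4/21 / 26/63 = 6/13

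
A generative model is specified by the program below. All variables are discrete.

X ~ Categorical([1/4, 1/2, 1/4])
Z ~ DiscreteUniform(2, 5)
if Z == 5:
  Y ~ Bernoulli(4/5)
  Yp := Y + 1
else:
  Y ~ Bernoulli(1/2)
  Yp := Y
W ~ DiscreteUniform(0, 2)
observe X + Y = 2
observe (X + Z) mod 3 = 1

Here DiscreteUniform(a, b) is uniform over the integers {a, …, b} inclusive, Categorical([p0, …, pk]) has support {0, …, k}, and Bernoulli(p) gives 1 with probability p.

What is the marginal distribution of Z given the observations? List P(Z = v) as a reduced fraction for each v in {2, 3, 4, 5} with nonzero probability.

Enumerate traces; 9 have nonzero weight after conditioning:
  (X=1, Z=3, Y=1, W=0) weight 1/48
  (X=1, Z=3, Y=1, W=1) weight 1/48
  (X=1, Z=3, Y=1, W=2) weight 1/48
  (X=2, Z=2, Y=0, W=0) weight 1/96
  (X=2, Z=2, Y=0, W=1) weight 1/96
  (X=2, Z=2, Y=0, W=2) weight 1/96
  (X=2, Z=5, Y=0, W=0) weight 1/240
  (X=2, Z=5, Y=0, W=1) weight 1/240
  … 1 more
Group by Z:
  weight(Z=2) = 1/32
  weight(Z=3) = 1/16
  weight(Z=5) = 1/80
Total weight = 1/32 + 1/16 + 1/80 = 17/160
P(Z=2 | obs) = 1/32 / 17/160 = 5/17
P(Z=3 | obs) = 1/16 / 17/160 = 10/17
P(Z=5 | obs) = 1/80 / 17/160 = 2/17

P(Z=2) = 5/17, P(Z=3) = 10/17, P(Z=5) = 2/17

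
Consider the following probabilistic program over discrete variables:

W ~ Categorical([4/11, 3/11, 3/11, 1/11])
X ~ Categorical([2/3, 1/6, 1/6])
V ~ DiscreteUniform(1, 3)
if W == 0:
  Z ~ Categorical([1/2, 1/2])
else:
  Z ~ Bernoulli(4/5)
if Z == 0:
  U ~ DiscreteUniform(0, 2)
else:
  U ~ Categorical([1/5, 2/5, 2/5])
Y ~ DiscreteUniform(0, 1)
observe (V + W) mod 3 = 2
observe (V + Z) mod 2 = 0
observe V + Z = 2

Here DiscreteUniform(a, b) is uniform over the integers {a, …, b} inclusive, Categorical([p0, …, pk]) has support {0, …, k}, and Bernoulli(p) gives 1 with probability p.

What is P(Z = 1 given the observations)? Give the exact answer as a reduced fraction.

Enumerate traces; 54 have nonzero weight after conditioning:
  (W=0, X=0, V=2, Z=0, U=0, Y=0) weight 2/297
  (W=0, X=0, V=2, Z=0, U=0, Y=1) weight 2/297
  (W=0, X=0, V=2, Z=0, U=1, Y=0) weight 2/297
  (W=0, X=0, V=2, Z=0, U=1, Y=1) weight 2/297
  (W=0, X=0, V=2, Z=0, U=2, Y=0) weight 2/297
  (W=0, X=0, V=2, Z=0, U=2, Y=1) weight 2/297
  (W=0, X=1, V=2, Z=0, U=0, Y=0) weight 1/594
  (W=0, X=1, V=2, Z=0, U=0, Y=1) weight 1/594
  (W=1, X=0, V=1, Z=1, U=0, Y=0) weight 4/825
  … 45 more
Group by Z:
  weight(Z=0) = 1/15
  weight(Z=1) = 4/55
Total weight = 1/15 + 4/55 = 23/165
P(Z=0 | obs) = 1/15 / 23/165 = 11/23
P(Z=1 | obs) = 4/55 / 23/165 = 12/23

P(Z = 1 | obs) = 12/23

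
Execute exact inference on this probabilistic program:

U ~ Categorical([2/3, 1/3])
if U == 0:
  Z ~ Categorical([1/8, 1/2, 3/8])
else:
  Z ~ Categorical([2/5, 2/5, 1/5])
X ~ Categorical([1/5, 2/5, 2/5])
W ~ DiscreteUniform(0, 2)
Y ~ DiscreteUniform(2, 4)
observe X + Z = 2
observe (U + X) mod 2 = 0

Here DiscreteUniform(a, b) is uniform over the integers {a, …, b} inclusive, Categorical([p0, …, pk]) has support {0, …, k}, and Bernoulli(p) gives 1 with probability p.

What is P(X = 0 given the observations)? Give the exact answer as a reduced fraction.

Enumerate traces; 27 have nonzero weight after conditioning:
  (U=0, Z=0, X=2, W=0, Y=2) weight 1/270
  (U=0, Z=0, X=2, W=0, Y=3) weight 1/270
  (U=0, Z=0, X=2, W=0, Y=4) weight 1/270
  (U=0, Z=0, X=2, W=1, Y=2) weight 1/270
  (U=0, Z=0, X=2, W=1, Y=3) weight 1/270
  (U=0, Z=0, X=2, W=1, Y=4) weight 1/270
  (U=0, Z=0, X=2, W=2, Y=2) weight 1/270
  (U=0, Z=0, X=2, W=2, Y=3) weight 1/270
  (U=0, Z=2, X=0, W=0, Y=2) weight 1/180
  (U=1, Z=1, X=1, W=0, Y=2) weight 4/675
  … 17 more
Group by X:
  weight(X=0) = 1/20
  weight(X=1) = 4/75
  weight(X=2) = 1/30
Total weight = 1/20 + 4/75 + 1/30 = 41/300
P(X=0 | obs) = 1/20 / 41/300 = 15/41
P(X=1 | obs) = 4/75 / 41/300 = 16/41
P(X=2 | obs) = 1/30 / 41/300 = 10/41

P(X = 0 | obs) = 15/41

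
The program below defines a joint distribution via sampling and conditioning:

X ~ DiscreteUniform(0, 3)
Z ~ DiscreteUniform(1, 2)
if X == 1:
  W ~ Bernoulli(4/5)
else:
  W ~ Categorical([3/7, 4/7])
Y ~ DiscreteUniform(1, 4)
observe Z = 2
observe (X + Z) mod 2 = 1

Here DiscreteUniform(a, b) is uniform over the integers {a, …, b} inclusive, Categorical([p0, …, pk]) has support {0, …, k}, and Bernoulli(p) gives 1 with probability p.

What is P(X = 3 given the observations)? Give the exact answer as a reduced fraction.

P(X = 3 | obs) = 1/2

Enumerate traces; 16 have nonzero weight after conditioning:
  (X=1, Z=2, W=0, Y=1) weight 1/160
  (X=1, Z=2, W=0, Y=2) weight 1/160
  (X=1, Z=2, W=0, Y=3) weight 1/160
  (X=1, Z=2, W=0, Y=4) weight 1/160
  (X=1, Z=2, W=1, Y=1) weight 1/40
  (X=1, Z=2, W=1, Y=2) weight 1/40
  (X=1, Z=2, W=1, Y=3) weight 1/40
  (X=1, Z=2, W=1, Y=4) weight 1/40
  (X=3, Z=2, W=0, Y=1) weight 3/224
  … 7 more
Group by X:
  weight(X=1) = 1/8
  weight(X=3) = 1/8
Total weight = 1/8 + 1/8 = 1/4
P(X=1 | obs) = 1/8 / 1/4 = 1/2
P(X=3 | obs) = 1/8 / 1/4 = 1/2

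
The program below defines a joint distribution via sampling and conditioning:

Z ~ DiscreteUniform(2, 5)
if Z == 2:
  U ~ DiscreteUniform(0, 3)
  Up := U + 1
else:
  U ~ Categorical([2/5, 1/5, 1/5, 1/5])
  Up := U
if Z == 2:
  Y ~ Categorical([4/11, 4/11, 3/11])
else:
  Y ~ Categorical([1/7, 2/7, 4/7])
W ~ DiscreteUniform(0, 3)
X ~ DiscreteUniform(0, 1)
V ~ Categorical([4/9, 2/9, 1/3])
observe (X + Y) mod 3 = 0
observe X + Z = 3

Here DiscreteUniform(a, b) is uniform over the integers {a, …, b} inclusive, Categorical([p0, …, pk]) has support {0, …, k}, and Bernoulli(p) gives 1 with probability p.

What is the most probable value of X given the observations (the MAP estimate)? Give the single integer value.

Enumerate traces; 96 have nonzero weight after conditioning:
  (Z=2, U=0, Y=2, W=0, X=1, V=0) weight 1/1056
  (Z=2, U=0, Y=2, W=0, X=1, V=1) weight 1/2112
  (Z=2, U=0, Y=2, W=0, X=1, V=2) weight 1/1408
  (Z=2, U=0, Y=2, W=1, X=1, V=0) weight 1/1056
  (Z=2, U=0, Y=2, W=1, X=1, V=1) weight 1/2112
  (Z=2, U=0, Y=2, W=1, X=1, V=2) weight 1/1408
  (Z=2, U=0, Y=2, W=2, X=1, V=0) weight 1/1056
  (Z=2, U=0, Y=2, W=2, X=1, V=1) weight 1/2112
  (Z=3, U=0, Y=0, W=0, X=0, V=0) weight 1/1260
  … 87 more
Group by X:
  weight(X=0) = 1/56
  weight(X=1) = 3/88
Total weight = 1/56 + 3/88 = 4/77
P(X=0 | obs) = 1/56 / 4/77 = 11/32
P(X=1 | obs) = 3/88 / 4/77 = 21/32
argmax = 1

argmax_v P(X = v | obs) = 1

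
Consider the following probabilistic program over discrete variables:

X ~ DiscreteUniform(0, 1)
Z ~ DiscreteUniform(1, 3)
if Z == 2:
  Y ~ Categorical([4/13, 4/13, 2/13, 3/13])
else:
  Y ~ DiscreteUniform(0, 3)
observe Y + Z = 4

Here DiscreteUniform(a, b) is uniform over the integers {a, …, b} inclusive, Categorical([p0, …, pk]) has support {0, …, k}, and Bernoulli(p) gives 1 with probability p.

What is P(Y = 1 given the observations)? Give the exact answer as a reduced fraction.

Enumerate traces; 6 have nonzero weight after conditioning:
  (X=0, Z=1, Y=3) weight 1/24
  (X=0, Z=2, Y=2) weight 1/39
  (X=0, Z=3, Y=1) weight 1/24
  (X=1, Z=1, Y=3) weight 1/24
  (X=1, Z=2, Y=2) weight 1/39
  (X=1, Z=3, Y=1) weight 1/24
Group by Y:
  weight(Y=1) = 1/12
  weight(Y=2) = 2/39
  weight(Y=3) = 1/12
Total weight = 1/12 + 2/39 + 1/12 = 17/78
P(Y=1 | obs) = 1/12 / 17/78 = 13/34
P(Y=2 | obs) = 2/39 / 17/78 = 4/17
P(Y=3 | obs) = 1/12 / 17/78 = 13/34

P(Y = 1 | obs) = 13/34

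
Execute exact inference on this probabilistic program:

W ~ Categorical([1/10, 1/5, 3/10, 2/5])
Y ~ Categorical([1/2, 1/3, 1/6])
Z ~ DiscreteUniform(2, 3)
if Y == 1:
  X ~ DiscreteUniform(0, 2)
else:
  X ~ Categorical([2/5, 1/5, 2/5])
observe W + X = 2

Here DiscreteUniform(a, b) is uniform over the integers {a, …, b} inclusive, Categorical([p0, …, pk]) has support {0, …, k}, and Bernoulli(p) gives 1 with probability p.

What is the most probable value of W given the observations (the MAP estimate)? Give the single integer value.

Enumerate traces; 18 have nonzero weight after conditioning:
  (W=0, Y=0, Z=2, X=2) weight 1/100
  (W=0, Y=0, Z=3, X=2) weight 1/100
  (W=0, Y=1, Z=2, X=2) weight 1/180
  (W=0, Y=1, Z=3, X=2) weight 1/180
  (W=0, Y=2, Z=2, X=2) weight 1/300
  (W=0, Y=2, Z=3, X=2) weight 1/300
  (W=1, Y=0, Z=2, X=1) weight 1/100
  (W=1, Y=0, Z=3, X=1) weight 1/100
  (W=2, Y=0, Z=2, X=0) weight 3/100
  … 9 more
Group by W:
  weight(W=0) = 17/450
  weight(W=1) = 11/225
  weight(W=2) = 17/150
Total weight = 17/450 + 11/225 + 17/150 = 1/5
P(W=0 | obs) = 17/450 / 1/5 = 17/90
P(W=1 | obs) = 11/225 / 1/5 = 11/45
P(W=2 | obs) = 17/150 / 1/5 = 17/30
argmax = 2

argmax_v P(W = v | obs) = 2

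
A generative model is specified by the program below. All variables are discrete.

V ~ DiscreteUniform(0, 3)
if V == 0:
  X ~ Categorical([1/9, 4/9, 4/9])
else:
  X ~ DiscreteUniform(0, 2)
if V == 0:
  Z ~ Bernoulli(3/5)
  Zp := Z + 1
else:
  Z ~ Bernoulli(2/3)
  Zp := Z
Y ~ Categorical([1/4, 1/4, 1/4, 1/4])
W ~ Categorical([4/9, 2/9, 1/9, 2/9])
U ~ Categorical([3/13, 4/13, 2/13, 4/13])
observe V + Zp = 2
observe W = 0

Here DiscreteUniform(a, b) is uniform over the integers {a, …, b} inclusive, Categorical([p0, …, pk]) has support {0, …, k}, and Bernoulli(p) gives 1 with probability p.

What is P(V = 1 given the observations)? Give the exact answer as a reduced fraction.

Enumerate traces; 144 have nonzero weight after conditioning:
  (V=0, X=0, Z=1, Y=0, W=0, U=0) weight 1/2340
  (V=0, X=0, Z=1, Y=0, W=0, U=1) weight 1/1755
  (V=0, X=0, Z=1, Y=0, W=0, U=2) weight 1/3510
  (V=0, X=0, Z=1, Y=0, W=0, U=3) weight 1/1755
  (V=0, X=0, Z=1, Y=1, W=0, U=0) weight 1/2340
  (V=0, X=0, Z=1, Y=1, W=0, U=1) weight 1/1755
  (V=0, X=0, Z=1, Y=1, W=0, U=2) weight 1/3510
  (V=0, X=0, Z=1, Y=1, W=0, U=3) weight 1/1755
  (V=1, X=0, Z=1, Y=0, W=0, U=0) weight 1/702
  (V=2, X=0, Z=0, Y=0, W=0, U=0) weight 1/1404
  … 134 more
Group by V:
  weight(V=0) = 1/15
  weight(V=1) = 2/27
  weight(V=2) = 1/27
Total weight = 1/15 + 2/27 + 1/27 = 8/45
P(V=0 | obs) = 1/15 / 8/45 = 3/8
P(V=1 | obs) = 2/27 / 8/45 = 5/12
P(V=2 | obs) = 1/27 / 8/45 = 5/24

P(V = 1 | obs) = 5/12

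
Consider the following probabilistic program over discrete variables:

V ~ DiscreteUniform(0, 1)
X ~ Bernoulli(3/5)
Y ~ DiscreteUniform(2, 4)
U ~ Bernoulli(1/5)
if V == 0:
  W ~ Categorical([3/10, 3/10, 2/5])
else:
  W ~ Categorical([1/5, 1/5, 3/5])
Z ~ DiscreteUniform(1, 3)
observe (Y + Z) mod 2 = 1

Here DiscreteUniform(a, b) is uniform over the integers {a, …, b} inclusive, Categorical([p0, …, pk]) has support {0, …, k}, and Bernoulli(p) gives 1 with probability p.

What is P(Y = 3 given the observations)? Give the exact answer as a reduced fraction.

P(Y = 3 | obs) = 1/5

Enumerate traces; 120 have nonzero weight after conditioning:
  (V=0, X=0, Y=2, U=0, W=0, Z=1) weight 2/375
  (V=0, X=0, Y=2, U=0, W=0, Z=3) weight 2/375
  (V=0, X=0, Y=2, U=0, W=1, Z=1) weight 2/375
  (V=0, X=0, Y=2, U=0, W=1, Z=3) weight 2/375
  (V=0, X=0, Y=2, U=0, W=2, Z=1) weight 8/1125
  (V=0, X=0, Y=2, U=0, W=2, Z=3) weight 8/1125
  (V=0, X=0, Y=2, U=1, W=0, Z=1) weight 1/750
  (V=0, X=0, Y=2, U=1, W=0, Z=3) weight 1/750
  (V=0, X=0, Y=3, U=0, W=0, Z=2) weight 2/375
  (V=0, X=0, Y=4, U=0, W=0, Z=1) weight 2/375
  … 110 more
Group by Y:
  weight(Y=2) = 2/9
  weight(Y=3) = 1/9
  weight(Y=4) = 2/9
Total weight = 2/9 + 1/9 + 2/9 = 5/9
P(Y=2 | obs) = 2/9 / 5/9 = 2/5
P(Y=3 | obs) = 1/9 / 5/9 = 1/5
P(Y=4 | obs) = 2/9 / 5/9 = 2/5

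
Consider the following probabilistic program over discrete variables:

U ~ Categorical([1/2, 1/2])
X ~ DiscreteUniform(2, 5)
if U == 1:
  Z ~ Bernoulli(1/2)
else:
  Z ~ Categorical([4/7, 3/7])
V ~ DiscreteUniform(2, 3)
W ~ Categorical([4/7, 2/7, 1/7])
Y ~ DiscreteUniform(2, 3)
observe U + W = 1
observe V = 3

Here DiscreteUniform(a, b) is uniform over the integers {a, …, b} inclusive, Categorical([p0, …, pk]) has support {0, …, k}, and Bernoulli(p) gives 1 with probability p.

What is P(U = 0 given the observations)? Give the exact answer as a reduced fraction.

Enumerate traces; 32 have nonzero weight after conditioning:
  (U=0, X=2, Z=0, V=3, W=1, Y=2) weight 1/196
  (U=0, X=2, Z=0, V=3, W=1, Y=3) weight 1/196
  (U=0, X=2, Z=1, V=3, W=1, Y=2) weight 3/784
  (U=0, X=2, Z=1, V=3, W=1, Y=3) weight 3/784
  (U=0, X=3, Z=0, V=3, W=1, Y=2) weight 1/196
  (U=0, X=3, Z=0, V=3, W=1, Y=3) weight 1/196
  (U=0, X=3, Z=1, V=3, W=1, Y=2) weight 3/784
  (U=0, X=3, Z=1, V=3, W=1, Y=3) weight 3/784
  (U=1, X=2, Z=0, V=3, W=0, Y=2) weight 1/112
  … 23 more
Group by U:
  weight(U=0) = 1/14
  weight(U=1) = 1/7
Total weight = 1/14 + 1/7 = 3/14
P(U=0 | obs) = 1/14 / 3/14 = 1/3
P(U=1 | obs) = 1/7 / 3/14 = 2/3

P(U = 0 | obs) = 1/3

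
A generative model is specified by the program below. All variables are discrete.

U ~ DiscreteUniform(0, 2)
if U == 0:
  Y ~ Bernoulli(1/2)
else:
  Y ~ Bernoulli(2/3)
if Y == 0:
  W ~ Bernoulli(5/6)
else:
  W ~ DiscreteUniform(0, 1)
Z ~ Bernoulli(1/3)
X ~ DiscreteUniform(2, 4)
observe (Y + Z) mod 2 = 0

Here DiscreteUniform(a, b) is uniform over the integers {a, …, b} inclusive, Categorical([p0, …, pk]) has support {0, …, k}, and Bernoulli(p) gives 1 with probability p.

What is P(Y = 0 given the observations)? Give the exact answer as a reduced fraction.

P(Y = 0 | obs) = 14/25

Enumerate traces; 36 have nonzero weight after conditioning:
  (U=0, Y=0, W=0, Z=0, X=2) weight 1/162
  (U=0, Y=0, W=0, Z=0, X=3) weight 1/162
  (U=0, Y=0, W=0, Z=0, X=4) weight 1/162
  (U=0, Y=0, W=1, Z=0, X=2) weight 5/162
  (U=0, Y=0, W=1, Z=0, X=3) weight 5/162
  (U=0, Y=0, W=1, Z=0, X=4) weight 5/162
  (U=0, Y=1, W=0, Z=1, X=2) weight 1/108
  (U=0, Y=1, W=0, Z=1, X=3) weight 1/108
  … 28 more
Group by Y:
  weight(Y=0) = 7/27
  weight(Y=1) = 11/54
Total weight = 7/27 + 11/54 = 25/54
P(Y=0 | obs) = 7/27 / 25/54 = 14/25
P(Y=1 | obs) = 11/54 / 25/54 = 11/25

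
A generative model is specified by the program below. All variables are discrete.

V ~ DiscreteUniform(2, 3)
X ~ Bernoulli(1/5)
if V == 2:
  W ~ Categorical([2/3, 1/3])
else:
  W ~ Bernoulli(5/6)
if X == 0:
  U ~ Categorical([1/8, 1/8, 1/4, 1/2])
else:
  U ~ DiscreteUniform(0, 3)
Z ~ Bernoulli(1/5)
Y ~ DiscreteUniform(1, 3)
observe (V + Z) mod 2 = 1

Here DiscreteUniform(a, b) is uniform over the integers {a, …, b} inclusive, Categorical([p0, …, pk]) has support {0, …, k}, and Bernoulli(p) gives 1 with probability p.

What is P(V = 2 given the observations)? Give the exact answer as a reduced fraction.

Enumerate traces; 96 have nonzero weight after conditioning:
  (V=2, X=0, W=0, U=0, Z=1, Y=1) weight 1/450
  (V=2, X=0, W=0, U=0, Z=1, Y=2) weight 1/450
  (V=2, X=0, W=0, U=0, Z=1, Y=3) weight 1/450
  (V=2, X=0, W=0, U=1, Z=1, Y=1) weight 1/450
  (V=2, X=0, W=0, U=1, Z=1, Y=2) weight 1/450
  (V=2, X=0, W=0, U=1, Z=1, Y=3) weight 1/450
  (V=2, X=0, W=0, U=2, Z=1, Y=1) weight 1/225
  (V=2, X=0, W=0, U=2, Z=1, Y=2) weight 1/225
  (V=3, X=0, W=0, U=0, Z=0, Y=1) weight 1/450
  … 87 more
Group by V:
  weight(V=2) = 1/10
  weight(V=3) = 2/5
Total weight = 1/10 + 2/5 = 1/2
P(V=2 | obs) = 1/10 / 1/2 = 1/5
P(V=3 | obs) = 2/5 / 1/2 = 4/5

P(V = 2 | obs) = 1/5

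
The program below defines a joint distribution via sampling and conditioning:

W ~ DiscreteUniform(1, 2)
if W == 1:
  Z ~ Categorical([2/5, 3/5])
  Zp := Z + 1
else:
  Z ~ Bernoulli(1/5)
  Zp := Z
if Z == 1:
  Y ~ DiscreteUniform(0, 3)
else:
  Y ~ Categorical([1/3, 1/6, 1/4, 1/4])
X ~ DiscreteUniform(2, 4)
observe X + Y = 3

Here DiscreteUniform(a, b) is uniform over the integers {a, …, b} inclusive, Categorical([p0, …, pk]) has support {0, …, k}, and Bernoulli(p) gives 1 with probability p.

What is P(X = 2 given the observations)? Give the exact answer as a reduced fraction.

Enumerate traces; 8 have nonzero weight after conditioning:
  (W=1, Z=0, Y=0, X=3) weight 1/45
  (W=1, Z=0, Y=1, X=2) weight 1/90
  (W=1, Z=1, Y=0, X=3) weight 1/40
  (W=1, Z=1, Y=1, X=2) weight 1/40
  (W=2, Z=0, Y=0, X=3) weight 2/45
  (W=2, Z=0, Y=1, X=2) weight 1/45
  (W=2, Z=1, Y=0, X=3) weight 1/120
  (W=2, Z=1, Y=1, X=2) weight 1/120
Group by X:
  weight(X=2) = 1/15
  weight(X=3) = 1/10
Total weight = 1/15 + 1/10 = 1/6
P(X=2 | obs) = 1/15 / 1/6 = 2/5
P(X=3 | obs) = 1/10 / 1/6 = 3/5

P(X = 2 | obs) = 2/5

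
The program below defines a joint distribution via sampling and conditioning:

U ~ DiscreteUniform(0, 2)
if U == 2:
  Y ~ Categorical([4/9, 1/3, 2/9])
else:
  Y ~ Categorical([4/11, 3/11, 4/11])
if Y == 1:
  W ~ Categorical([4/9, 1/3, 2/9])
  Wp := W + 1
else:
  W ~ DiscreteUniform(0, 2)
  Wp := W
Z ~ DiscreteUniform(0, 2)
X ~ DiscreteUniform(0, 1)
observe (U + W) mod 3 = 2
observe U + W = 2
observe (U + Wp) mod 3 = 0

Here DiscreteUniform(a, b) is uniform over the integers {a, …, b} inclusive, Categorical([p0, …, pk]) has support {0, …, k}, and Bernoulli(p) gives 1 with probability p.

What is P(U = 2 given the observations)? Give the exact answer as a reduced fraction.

P(U = 2 | obs) = 44/89

Enumerate traces; 18 have nonzero weight after conditioning:
  (U=0, Y=1, W=2, Z=0, X=0) weight 1/297
  (U=0, Y=1, W=2, Z=0, X=1) weight 1/297
  (U=0, Y=1, W=2, Z=1, X=0) weight 1/297
  (U=0, Y=1, W=2, Z=1, X=1) weight 1/297
  (U=0, Y=1, W=2, Z=2, X=0) weight 1/297
  (U=0, Y=1, W=2, Z=2, X=1) weight 1/297
  (U=1, Y=1, W=1, Z=0, X=0) weight 1/198
  (U=1, Y=1, W=1, Z=0, X=1) weight 1/198
  (U=2, Y=1, W=0, Z=0, X=0) weight 2/243
  … 9 more
Group by U:
  weight(U=0) = 2/99
  weight(U=1) = 1/33
  weight(U=2) = 4/81
Total weight = 2/99 + 1/33 + 4/81 = 89/891
P(U=0 | obs) = 2/99 / 89/891 = 18/89
P(U=1 | obs) = 1/33 / 89/891 = 27/89
P(U=2 | obs) = 4/81 / 89/891 = 44/89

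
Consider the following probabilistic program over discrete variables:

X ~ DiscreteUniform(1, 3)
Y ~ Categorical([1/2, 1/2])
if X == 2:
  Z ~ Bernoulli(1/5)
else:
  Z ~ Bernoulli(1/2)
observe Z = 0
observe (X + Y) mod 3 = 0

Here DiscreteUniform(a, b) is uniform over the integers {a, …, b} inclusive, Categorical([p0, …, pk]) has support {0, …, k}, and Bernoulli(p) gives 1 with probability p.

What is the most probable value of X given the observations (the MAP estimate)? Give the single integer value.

argmax_v P(X = v | obs) = 2

Enumerate traces; 2 have nonzero weight after conditioning:
  (X=2, Y=1, Z=0) weight 2/15
  (X=3, Y=0, Z=0) weight 1/12
Group by X:
  weight(X=2) = 2/15
  weight(X=3) = 1/12
Total weight = 2/15 + 1/12 = 13/60
P(X=2 | obs) = 2/15 / 13/60 = 8/13
P(X=3 | obs) = 1/12 / 13/60 = 5/13
argmax = 2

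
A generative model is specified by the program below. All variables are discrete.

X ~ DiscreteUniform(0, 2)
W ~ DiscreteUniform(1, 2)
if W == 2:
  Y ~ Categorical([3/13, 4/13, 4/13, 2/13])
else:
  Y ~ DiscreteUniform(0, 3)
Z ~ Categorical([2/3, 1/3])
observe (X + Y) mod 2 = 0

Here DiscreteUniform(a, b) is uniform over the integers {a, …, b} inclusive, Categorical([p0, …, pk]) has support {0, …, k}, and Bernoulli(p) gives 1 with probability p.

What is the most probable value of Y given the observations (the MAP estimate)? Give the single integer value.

argmax_v P(Y = v | obs) = 2

Enumerate traces; 24 have nonzero weight after conditioning:
  (X=0, W=1, Y=0, Z=0) weight 1/36
  (X=0, W=1, Y=0, Z=1) weight 1/72
  (X=0, W=1, Y=2, Z=0) weight 1/36
  (X=0, W=1, Y=2, Z=1) weight 1/72
  (X=0, W=2, Y=0, Z=0) weight 1/39
  (X=0, W=2, Y=0, Z=1) weight 1/78
  (X=0, W=2, Y=2, Z=0) weight 4/117
  (X=0, W=2, Y=2, Z=1) weight 2/117
  (X=1, W=1, Y=1, Z=0) weight 1/36
  (X=1, W=1, Y=3, Z=0) weight 1/36
  … 14 more
Group by Y:
  weight(Y=0) = 25/156
  weight(Y=1) = 29/312
  weight(Y=2) = 29/156
  weight(Y=3) = 7/104
Total weight = 25/156 + 29/312 + 29/156 + 7/104 = 79/156
P(Y=0 | obs) = 25/156 / 79/156 = 25/79
P(Y=1 | obs) = 29/312 / 79/156 = 29/158
P(Y=2 | obs) = 29/156 / 79/156 = 29/79
P(Y=3 | obs) = 7/104 / 79/156 = 21/158
argmax = 2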